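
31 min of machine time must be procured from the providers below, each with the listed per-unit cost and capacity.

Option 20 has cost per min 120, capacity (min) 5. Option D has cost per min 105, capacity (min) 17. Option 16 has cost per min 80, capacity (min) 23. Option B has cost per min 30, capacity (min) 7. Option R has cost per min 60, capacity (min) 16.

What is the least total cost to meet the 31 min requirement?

Use providers in increasing cost order.
Option B (30): use full 7 — 24 min to go.
Option R (60): use full 16 — 8 min to go.
Option 16 (80): take the remaining 8 — done.
Option D, Option 20: unused.
Cost = 7×30 + 16×60 + 8×80 = 1810.

1810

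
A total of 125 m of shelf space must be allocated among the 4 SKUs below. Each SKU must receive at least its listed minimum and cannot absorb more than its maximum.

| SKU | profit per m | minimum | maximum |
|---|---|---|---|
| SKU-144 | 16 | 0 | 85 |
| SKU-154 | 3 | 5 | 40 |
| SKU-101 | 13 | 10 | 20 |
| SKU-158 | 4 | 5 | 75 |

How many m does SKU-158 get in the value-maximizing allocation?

Meeting every minimum uses 0+5+10+5 = 20 m, leaving 105.
Rank by profit per m: SKU-144 16 > SKU-101 13 > SKU-158 4 > SKU-154 3.
Give SKU-144 85 more to hit its cap of 85 → 20 left.
SKU-101 takes 10 more to reach its cap of 20 → 10 left.
SKU-158 has room for 70 more but only 10 remain, so it gets 15.

15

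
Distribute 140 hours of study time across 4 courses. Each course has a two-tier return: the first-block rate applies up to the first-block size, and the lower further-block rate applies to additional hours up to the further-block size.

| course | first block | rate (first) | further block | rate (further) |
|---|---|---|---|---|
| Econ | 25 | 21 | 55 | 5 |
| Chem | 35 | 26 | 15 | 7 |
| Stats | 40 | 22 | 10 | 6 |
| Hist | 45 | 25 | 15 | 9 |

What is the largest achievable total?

Rank every tier by rate: Chem/tier1 26 > Hist/tier1 25 > Stats/tier1 22 > Econ/tier1 21 > Hist/tier2 9 > Chem/tier2 7 > Stats/tier2 6 > Econ/tier2 5.
Chem/tier1 (26): +35 ; 105 left.
Hist tier1 at 25: fill all 45 ; 60 left.
Stats/tier1 (22): +40 ; 20 left.
20 remain; put them into Econ tier1 at 21.
Total = 26×35 + 25×45 + 22×40 + 21×20 = 3335.

3335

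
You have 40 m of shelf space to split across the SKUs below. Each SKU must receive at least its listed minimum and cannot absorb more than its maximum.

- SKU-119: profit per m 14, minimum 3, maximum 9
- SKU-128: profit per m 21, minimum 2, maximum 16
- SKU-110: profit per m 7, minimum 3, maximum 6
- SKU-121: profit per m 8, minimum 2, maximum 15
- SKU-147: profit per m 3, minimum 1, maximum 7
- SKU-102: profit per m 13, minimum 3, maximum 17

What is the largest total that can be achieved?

619

Meeting every minimum uses 3+2+3+2+1+3 = 14 m, leaving 26.
Rank by profit per m: SKU-128 21 > SKU-119 14 > SKU-102 13 > SKU-121 8 > SKU-110 7 > SKU-147 3.
SKU-128: +14 to 16 (cap) — 12 left.
SKU-119 takes 6 more to reach its cap of 9 — 6 left.
SKU-102: +6 (room for 14) → 9. Pool exhausted.
Total = 14×9 + 21×16 + 7×3 + 8×2 + 3×1 + 13×9 = 619.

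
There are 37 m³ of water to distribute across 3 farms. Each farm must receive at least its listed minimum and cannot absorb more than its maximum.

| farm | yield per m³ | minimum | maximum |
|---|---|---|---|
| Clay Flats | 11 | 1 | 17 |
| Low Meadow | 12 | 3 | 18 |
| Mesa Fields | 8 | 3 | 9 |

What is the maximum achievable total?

416

Meeting every minimum uses 1+3+3 = 7 m³, leaving 30.
Highest yield per m³ first: Low Meadow 12 > Clay Flats 11 > Mesa Fields 8.
Low Meadow takes 15 more to reach its cap of 18 ; 15 left.
Clay Flats: +15 (room for 16) → 16. Pool exhausted.
Total = 11×16 + 12×18 + 8×3 = 416.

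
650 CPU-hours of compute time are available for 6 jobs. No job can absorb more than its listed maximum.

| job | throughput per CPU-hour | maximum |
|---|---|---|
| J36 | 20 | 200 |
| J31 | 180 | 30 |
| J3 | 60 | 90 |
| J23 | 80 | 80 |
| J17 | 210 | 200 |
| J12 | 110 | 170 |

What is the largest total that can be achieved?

Highest throughput per CPU-hour first: J17 210 > J31 180 > J12 110 > J23 80 > J3 60 > J36 20.
J17 takes 200 to reach its cap of 200 — 450 left.
Give J31 30 to hit its cap of 30 — 420 left.
Give J12 170 to hit its cap of 170 — 250 left.
J23 takes 80 to reach its cap of 80 — 170 left.
J3: +90 to 90 (cap) — 80 left.
Only 80 left; J36 takes them to reach 80.
Total = 20×80 + 180×30 + 60×90 + 80×80 + 210×200 + 110×170 = 79500.

79500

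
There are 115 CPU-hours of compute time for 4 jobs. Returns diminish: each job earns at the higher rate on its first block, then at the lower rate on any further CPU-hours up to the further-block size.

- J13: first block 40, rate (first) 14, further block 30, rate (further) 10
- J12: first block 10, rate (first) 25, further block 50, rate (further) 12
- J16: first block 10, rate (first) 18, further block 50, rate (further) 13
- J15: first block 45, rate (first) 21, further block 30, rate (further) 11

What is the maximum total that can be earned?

2065

Rank every tier by rate: J12/tier1 25 > J15/tier1 21 > J16/tier1 18 > J13/tier1 14 > J16/tier2 13 > J12/tier2 12 > J15/tier2 11 > J13/tier2 10.
J12/tier1 (25): +10 ; 105 left.
Fill J15 tier1 block (45 at 21) ; 60 left.
J16/tier1 (18): +10 ; 50 left.
J13/tier1 (14): +40 ; 10 left.
J16 tier2 at 13: only 10 left, fill 10.
Total = 25×10 + 21×45 + 18×10 + 14×40 + 13×10 = 2065.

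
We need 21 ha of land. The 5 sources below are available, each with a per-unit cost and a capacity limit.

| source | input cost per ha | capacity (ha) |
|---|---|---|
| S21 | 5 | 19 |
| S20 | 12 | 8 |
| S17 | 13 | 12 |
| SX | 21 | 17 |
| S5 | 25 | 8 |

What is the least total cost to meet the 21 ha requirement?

Cheapest first:
S21 at 5: take all 19 ha → 2 still needed.
S20 at 12: take 2 of its 8 → requirement met.
S17, SX, S5: unused.
Cost = 19×5 + 2×12 = 119.

119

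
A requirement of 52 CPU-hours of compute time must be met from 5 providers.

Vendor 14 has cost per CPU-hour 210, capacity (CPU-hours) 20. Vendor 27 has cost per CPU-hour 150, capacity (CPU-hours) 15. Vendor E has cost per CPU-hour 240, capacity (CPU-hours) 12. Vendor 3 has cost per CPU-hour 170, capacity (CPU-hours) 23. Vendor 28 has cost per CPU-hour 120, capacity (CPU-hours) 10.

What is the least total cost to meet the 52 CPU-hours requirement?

8200

Use providers in increasing cost order.
Vendor 28 at 120: take all 10 CPU-hours — 42 still needed.
Take 15 from Vendor 27 at 150 — need 27 more.
Vendor 3 at 170: take all 23 CPU-hours — 4 still needed.
Vendor 14 (210): take the remaining 4 — done.
Vendor E: unused.
Cost = 10×120 + 15×150 + 23×170 + 4×210 = 8200.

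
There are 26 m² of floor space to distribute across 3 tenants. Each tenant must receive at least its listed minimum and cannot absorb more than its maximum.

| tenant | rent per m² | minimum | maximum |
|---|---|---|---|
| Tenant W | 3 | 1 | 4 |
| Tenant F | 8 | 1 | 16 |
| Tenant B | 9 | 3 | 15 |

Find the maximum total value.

218

Meeting every minimum uses 1+1+3 = 5 m², leaving 21.
Rank by rent per m²: Tenant B 9 > Tenant F 8 > Tenant W 3.
Tenant B takes 12 more to reach its cap of 15 — 9 left.
Only 9 left; Tenant F takes them to reach 10.
Total = 3×1 + 8×10 + 9×15 = 218.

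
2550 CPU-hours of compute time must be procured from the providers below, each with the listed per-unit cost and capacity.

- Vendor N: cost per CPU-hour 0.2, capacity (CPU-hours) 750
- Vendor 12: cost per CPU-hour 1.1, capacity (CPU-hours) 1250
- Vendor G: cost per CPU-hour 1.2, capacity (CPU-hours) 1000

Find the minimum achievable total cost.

Cheapest first:
Vendor N at 0.2: take all 750 CPU-hours → 1800 still needed.
Take 1250 from Vendor 12 at 1.1 → need 550 more.
Vendor G at 1.2: take 550 of its 1000 → requirement met.
Cost = 750×0.2 + 1250×1.1 + 550×1.2 = 2185.

2185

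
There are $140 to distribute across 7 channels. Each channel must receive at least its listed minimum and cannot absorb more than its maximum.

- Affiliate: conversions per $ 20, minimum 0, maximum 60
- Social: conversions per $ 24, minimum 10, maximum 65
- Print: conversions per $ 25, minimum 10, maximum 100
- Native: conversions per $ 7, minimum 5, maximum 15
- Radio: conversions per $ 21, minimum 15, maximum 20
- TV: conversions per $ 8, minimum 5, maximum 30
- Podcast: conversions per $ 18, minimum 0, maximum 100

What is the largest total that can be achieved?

3250

Meeting every minimum uses 0+10+10+5+15+5+0 = 45 $, leaving 95.
Highest conversions per $ first: Print 25 > Social 24 > Radio 21 > Affiliate 20 > Podcast 18 > TV 8 > Native 7.
Print takes 90 more to reach its cap of 100 → 5 left.
Only 5 left; Social takes them to reach 15.
Total = 24×15 + 25×100 + 7×5 + 21×15 + 8×5 = 3250.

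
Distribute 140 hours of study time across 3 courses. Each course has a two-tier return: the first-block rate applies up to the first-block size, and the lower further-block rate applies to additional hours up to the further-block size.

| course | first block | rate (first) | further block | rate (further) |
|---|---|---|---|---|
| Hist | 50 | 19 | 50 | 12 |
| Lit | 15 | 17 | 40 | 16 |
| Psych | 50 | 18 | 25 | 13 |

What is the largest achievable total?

Treat each block as its own option and order by rate: Hist/T1 19 > Psych/T1 18 > Lit/T1 17 > Lit/T2 16 > Psych/T2 13 > Hist/T2 12.
Hist/T1 (19): +50 ; 90 left.
Psych/T1 (18): +50 ; 40 left.
Fill Lit T1 block (15 at 17) ; 25 left.
25 remain; put them into Lit T2 at 16.
Total = 19×50 + 18×50 + 17×15 + 16×25 = 2505.

2505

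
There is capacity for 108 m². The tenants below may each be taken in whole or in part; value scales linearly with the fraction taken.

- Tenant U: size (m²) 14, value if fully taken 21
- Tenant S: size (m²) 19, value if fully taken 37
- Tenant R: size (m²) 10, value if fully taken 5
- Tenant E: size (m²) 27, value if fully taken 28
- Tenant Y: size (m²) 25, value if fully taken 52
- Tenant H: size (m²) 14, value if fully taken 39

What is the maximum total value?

181.5

Sort by value density: Tenant H 39/14≈2.79, Tenant Y 52/25≈2.08, Tenant S 37/19≈1.95, Tenant U 21/14≈1.5, Tenant E 28/27≈1.04, Tenant R 5/10≈0.5.
Tenant H: take in full, 14 m² for value 39 — 94 left.
All 25 m² of Tenant Y fit (value 52) — 69 remain.
All 19 m² of Tenant S fit (value 37) — 50 remain.
All 14 m² of Tenant U fit (value 21) — 36 remain.
Take all of Tenant E (27 m², value 28) — 9 m² left.
Fill the last 9 m² with part of Tenant R: 9/10 of it earns 4.5.
Total value = 181.5.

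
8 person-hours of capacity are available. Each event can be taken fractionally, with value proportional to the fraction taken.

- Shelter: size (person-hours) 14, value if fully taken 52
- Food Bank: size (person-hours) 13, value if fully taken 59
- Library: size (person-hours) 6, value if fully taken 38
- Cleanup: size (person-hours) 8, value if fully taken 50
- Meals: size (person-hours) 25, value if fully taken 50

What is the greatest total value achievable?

Best value per unit of size first: Library 38/6≈6.33, Cleanup 50/8≈6.25, Food Bank 59/13≈4.54, Shelter 52/14≈3.71, Meals 50/25≈2.
All 6 person-hours of Library fit (value 38) — 2 remain.
Fill the last 2 person-hours with part of Cleanup: 2/8 of it earns 12.5.
Total value = 50.5.

50.5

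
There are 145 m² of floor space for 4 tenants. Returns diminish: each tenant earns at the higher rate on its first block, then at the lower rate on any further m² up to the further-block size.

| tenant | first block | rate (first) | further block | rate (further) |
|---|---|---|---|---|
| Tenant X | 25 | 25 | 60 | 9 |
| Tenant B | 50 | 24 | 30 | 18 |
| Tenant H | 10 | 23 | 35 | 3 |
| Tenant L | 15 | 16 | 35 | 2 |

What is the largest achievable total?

Treat each block as its own option and order by rate: Tenant X/T1 25 > Tenant B/T1 24 > Tenant H/T1 23 > Tenant B/T2 18 > Tenant L/T1 16 > Tenant X/T2 9 > Tenant H/T2 3 > Tenant L/T2 2.
Tenant X/T1 (25): +25 → 120 left.
Fill Tenant B T1 block (50 at 24) → 70 left.
Tenant H/T1 (23): +10 → 60 left.
Tenant B/T2 (18): +30 → 30 left.
Tenant L/T1 (16): +15 → 15 left.
Tenant X T2 at 9: only 15 left, fill 15.
Total = 25×25 + 24×50 + 23×10 + 18×30 + 16×15 + 9×15 = 2970.

2970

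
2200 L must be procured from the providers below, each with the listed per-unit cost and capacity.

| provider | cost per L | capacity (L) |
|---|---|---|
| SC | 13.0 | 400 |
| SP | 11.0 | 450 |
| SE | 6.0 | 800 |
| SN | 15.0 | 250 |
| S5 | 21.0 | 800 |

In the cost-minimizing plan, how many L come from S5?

Fill from the cheapest provider first.
Take 800 from SE at 6.0 → need 1400 more.
Take 450 from SP at 11.0 → need 950 more.
SC at 13.0: take all 400 L → 550 still needed.
SN at 15.0: take all 250 L → 300 still needed.
S5 at 21.0: take 300 of its 800 → requirement met.

300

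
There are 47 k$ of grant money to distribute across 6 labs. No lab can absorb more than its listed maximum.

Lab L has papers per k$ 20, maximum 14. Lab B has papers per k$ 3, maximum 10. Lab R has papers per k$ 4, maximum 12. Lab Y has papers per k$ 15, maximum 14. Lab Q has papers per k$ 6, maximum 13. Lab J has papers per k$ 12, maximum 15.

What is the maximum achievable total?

694

Highest papers per k$ first: Lab L 20 > Lab Y 15 > Lab J 12 > Lab Q 6 > Lab R 4 > Lab B 3.
Give Lab L 14 to hit its cap of 14 — 33 left.
Give Lab Y 14 to hit its cap of 14 — 19 left.
Lab J: +15 to 15 (cap) — 4 left.
Lab Q has room for 13 but only 4 remain, so it gets 4.
Total = 20×14 + 15×14 + 6×4 + 12×15 = 694.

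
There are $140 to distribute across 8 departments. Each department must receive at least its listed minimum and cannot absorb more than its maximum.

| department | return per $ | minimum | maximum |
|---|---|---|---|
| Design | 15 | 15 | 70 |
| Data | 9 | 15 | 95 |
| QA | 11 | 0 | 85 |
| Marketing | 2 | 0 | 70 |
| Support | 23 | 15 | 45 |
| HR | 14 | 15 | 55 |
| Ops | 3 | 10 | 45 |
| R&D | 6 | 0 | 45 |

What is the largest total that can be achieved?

2235

Meeting every minimum uses 15+15+0+0+15+15+10+0 = 70 $, leaving 70.
Order the departments by return per $: Support 23 > Design 15 > HR 14 > QA 11 > Data 9 > R&D 6 > Ops 3 > Marketing 2.
Support takes 30 more to reach its cap of 45 → 40 left.
Only 40 left; Design takes them to reach 55.
Total = 15×55 + 9×15 + 23×45 + 14×15 + 3×10 = 2235.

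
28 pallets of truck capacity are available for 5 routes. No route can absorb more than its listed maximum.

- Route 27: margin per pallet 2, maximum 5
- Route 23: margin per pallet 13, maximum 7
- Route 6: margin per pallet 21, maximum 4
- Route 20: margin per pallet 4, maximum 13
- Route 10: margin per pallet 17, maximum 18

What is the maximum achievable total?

Order the routes by margin per pallet: Route 6 21 > Route 10 17 > Route 23 13 > Route 20 4 > Route 27 2.
Route 6 takes 4 to reach its cap of 4 → 24 left.
Route 10 takes 18 to reach its cap of 18 → 6 left.
Route 23: +6 (room for 7) → 6. Pool exhausted.
Total = 13×6 + 21×4 + 17×18 = 468.

468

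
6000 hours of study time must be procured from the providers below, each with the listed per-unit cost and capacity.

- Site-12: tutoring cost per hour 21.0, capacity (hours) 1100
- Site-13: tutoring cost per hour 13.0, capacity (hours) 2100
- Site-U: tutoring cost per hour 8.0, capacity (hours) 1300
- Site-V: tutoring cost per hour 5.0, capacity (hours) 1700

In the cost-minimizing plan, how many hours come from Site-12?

Use providers in increasing cost order.
Take 1700 from Site-V at 5.0 ; need 4300 more.
Site-U (8.0): use full 1300 ; 3000 hours to go.
Site-13 (13.0): use full 2100 ; 900 hours to go.
Site-12 at 21.0: take 900 of its 1100 ; requirement met.

900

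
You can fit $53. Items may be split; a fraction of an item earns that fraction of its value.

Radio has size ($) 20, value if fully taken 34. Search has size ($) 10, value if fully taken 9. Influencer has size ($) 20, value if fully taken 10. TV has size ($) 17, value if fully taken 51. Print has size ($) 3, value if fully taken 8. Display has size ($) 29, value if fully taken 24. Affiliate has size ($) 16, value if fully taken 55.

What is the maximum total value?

Best value per unit of size first: Affiliate 55/16≈3.44, TV 51/17≈3, Print 8/3≈2.67, Radio 34/20≈1.7, Search 9/10≈0.9, Display 24/29≈0.828, Influencer 10/20≈0.5.
Affiliate: take in full, 16 $ for value 55 — 37 left.
All 17 $ of TV fit (value 51) — 20 remain.
Take all of Print (3 $, value 8) — 17 $ left.
17 $ left: a 17/20 share of Radio gives 34×17/20 = 28.9.
Total value = 142.9.

142.9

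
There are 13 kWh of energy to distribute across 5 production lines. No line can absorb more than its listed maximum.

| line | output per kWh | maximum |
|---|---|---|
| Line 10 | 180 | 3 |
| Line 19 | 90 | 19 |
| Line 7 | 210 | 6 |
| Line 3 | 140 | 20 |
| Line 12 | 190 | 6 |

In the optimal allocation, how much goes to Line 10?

1

Highest output per kWh first: Line 7 210 > Line 12 190 > Line 10 180 > Line 3 140 > Line 19 90.
Line 7 takes 6 to reach its cap of 6 — 7 left.
Line 12: +6 to 6 (cap) — 1 left.
Line 10 has room for 3 but only 1 remain, so it gets 1.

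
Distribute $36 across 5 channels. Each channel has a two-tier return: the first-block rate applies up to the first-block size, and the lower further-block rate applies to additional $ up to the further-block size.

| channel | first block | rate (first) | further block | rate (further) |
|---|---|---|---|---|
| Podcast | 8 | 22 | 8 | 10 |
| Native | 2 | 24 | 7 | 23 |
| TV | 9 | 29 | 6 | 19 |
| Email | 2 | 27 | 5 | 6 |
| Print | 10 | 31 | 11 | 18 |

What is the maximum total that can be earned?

966

Rank every tier by rate: Print/first 31 > TV/first 29 > Email/first 27 > Native/first 24 > Native/second 23 > Podcast/first 22 > TV/second 19 > Print/second 18 > Podcast/second 10 > Email/second 6.
Print first at 31: fill all 10 ; 26 left.
Fill TV first block (9 at 29) ; 17 left.
Fill Email first block (2 at 27) ; 15 left.
Fill Native first block (2 at 24) ; 13 left.
Native second at 23: fill all 7 ; 6 left.
Podcast/first: +6 of 8 at 22; pool empty.
Total = 31×10 + 29×9 + 27×2 + 24×2 + 23×7 + 22×6 = 966.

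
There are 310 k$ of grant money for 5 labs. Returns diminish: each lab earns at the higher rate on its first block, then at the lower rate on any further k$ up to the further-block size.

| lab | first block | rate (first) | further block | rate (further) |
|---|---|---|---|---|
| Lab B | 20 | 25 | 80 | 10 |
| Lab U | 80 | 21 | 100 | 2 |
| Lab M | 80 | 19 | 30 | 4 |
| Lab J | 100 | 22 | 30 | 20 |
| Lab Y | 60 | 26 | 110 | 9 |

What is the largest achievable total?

Order all 10 blocks by rate: Lab Y/first 26 > Lab B/first 25 > Lab J/first 22 > Lab U/first 21 > Lab J/second 20 > Lab M/first 19 > Lab B/second 10 > Lab Y/second 9 > Lab M/second 4 > Lab U/second 2.
Lab Y/first (26): +60 → 250 left.
Lab B first at 25: fill all 20 → 230 left.
Fill Lab J first block (100 at 22) → 130 left.
Lab U first at 21: fill all 80 → 50 left.
Lab J/second (20): +30 → 20 left.
20 remain; put them into Lab M first at 19.
Total = 26×60 + 25×20 + 22×100 + 21×80 + 20×30 + 19×20 = 6920.

6920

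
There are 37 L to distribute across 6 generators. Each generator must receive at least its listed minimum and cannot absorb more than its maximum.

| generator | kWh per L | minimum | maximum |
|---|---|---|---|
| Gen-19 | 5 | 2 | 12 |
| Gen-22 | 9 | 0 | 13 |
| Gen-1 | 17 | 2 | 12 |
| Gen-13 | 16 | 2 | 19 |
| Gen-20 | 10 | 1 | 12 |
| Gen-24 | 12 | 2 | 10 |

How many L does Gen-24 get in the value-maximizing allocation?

Meeting every minimum uses 2+0+2+2+1+2 = 9 L, leaving 28.
Order the generators by kWh per L: Gen-1 17 > Gen-13 16 > Gen-24 12 > Gen-20 10 > Gen-22 9 > Gen-19 5.
Gen-1 takes 10 more to reach its cap of 12 ; 18 left.
Gen-13 takes 17 more to reach its cap of 19 ; 1 left.
Gen-24 has room for 8 more but only 1 remain, so it gets 3.

3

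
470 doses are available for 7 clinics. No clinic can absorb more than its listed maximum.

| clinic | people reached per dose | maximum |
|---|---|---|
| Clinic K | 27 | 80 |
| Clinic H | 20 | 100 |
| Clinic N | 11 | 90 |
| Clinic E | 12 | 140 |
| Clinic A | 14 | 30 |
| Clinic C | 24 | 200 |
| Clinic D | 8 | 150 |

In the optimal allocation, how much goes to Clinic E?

60

Rank by people reached per dose: Clinic K 27 > Clinic C 24 > Clinic H 20 > Clinic A 14 > Clinic E 12 > Clinic N 11 > Clinic D 8.
Give Clinic K 80 to hit its cap of 80 ; 390 left.
Give Clinic C 200 to hit its cap of 200 ; 190 left.
Give Clinic H 100 to hit its cap of 100 ; 90 left.
Give Clinic A 30 to hit its cap of 30 ; 60 left.
Clinic E has room for 140 but only 60 remain, so it gets 60.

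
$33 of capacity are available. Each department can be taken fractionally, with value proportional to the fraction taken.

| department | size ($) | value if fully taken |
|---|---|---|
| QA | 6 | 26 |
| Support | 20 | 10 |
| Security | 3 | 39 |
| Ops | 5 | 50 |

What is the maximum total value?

124.5

Sort by value density: Security 39/3≈13, Ops 50/5≈10, QA 26/6≈4.33, Support 10/20≈0.5.
All 3 $ of Security fit (value 39) → 30 remain.
Ops: take in full, 5 $ for value 50 → 25 left.
QA: take in full, 6 $ for value 26 → 19 left.
19 $ left: a 19/20 share of Support gives 10×19/20 = 9.5.
Total value = 124.5.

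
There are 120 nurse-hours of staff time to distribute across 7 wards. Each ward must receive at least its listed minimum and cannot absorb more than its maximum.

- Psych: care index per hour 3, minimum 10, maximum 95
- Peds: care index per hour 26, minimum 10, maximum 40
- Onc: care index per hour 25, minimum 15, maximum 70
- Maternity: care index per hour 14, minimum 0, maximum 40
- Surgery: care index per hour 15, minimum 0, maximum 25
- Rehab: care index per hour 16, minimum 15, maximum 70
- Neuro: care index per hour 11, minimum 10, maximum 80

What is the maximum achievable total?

Meeting every minimum uses 10+10+15+0+0+15+10 = 60 nurse-hours, leaving 60.
Order the wards by care index per hour: Peds 26 > Onc 25 > Rehab 16 > Surgery 15 > Maternity 14 > Neuro 11 > Psych 3.
Peds: +30 to 40 (cap) — 30 left.
Onc: +30 (room for 55) → 45. Pool exhausted.
Total = 3×10 + 26×40 + 25×45 + 16×15 + 11×10 = 2545.

2545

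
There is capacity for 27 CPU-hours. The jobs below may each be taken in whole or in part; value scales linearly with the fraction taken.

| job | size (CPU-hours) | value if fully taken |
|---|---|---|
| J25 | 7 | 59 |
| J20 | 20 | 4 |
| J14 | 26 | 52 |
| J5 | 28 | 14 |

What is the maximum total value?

99

Best value per unit of size first: J25 59/7≈8.43, J14 52/26≈2, J5 14/28≈0.5, J20 4/20≈0.2.
Take all of J25 (7 CPU-hours, value 59) — 20 CPU-hours left.
20 CPU-hours left: a 20/26 share of J14 gives 52×20/26 = 40.
Total value = 99.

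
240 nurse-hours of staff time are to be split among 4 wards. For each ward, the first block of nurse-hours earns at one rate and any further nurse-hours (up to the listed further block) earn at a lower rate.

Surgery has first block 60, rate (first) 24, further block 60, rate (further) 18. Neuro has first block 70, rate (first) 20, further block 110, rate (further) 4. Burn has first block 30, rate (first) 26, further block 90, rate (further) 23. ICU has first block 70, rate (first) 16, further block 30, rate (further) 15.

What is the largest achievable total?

5490

Rank every tier by rate: Burn/first 26 > Surgery/first 24 > Burn/second 23 > Neuro/first 20 > Surgery/second 18 > ICU/first 16 > ICU/second 15 > Neuro/second 4.
Fill Burn first block (30 at 26) → 210 left.
Fill Surgery first block (60 at 24) → 150 left.
Fill Burn second block (90 at 23) → 60 left.
Neuro first at 20: only 60 left, fill 60.
Total = 26×30 + 24×60 + 23×90 + 20×60 = 5490.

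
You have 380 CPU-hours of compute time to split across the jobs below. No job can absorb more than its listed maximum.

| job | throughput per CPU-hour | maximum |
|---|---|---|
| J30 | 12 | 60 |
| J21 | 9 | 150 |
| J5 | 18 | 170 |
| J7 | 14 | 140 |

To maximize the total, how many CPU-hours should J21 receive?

10

Highest throughput per CPU-hour first: J5 18 > J7 14 > J30 12 > J21 9.
J5: +170 to 170 (cap) → 210 left.
J7 takes 140 to reach its cap of 140 → 70 left.
J30: +60 to 60 (cap) → 10 left.
Only 10 left; J21 takes them to reach 10.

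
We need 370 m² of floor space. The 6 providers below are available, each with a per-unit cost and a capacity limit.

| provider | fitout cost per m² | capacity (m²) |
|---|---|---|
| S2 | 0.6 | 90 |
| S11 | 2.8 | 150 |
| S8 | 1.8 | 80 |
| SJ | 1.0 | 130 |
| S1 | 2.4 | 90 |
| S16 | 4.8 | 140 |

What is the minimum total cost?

496

Cheapest first:
S2 at 0.6: take all 90 m² → 280 still needed.
SJ at 1.0: take all 130 m² → 150 still needed.
S8 (1.8): use full 80 → 70 m² to go.
Take 70 from S1 at 2.4 to finish.
S11, S16: unused.
Cost = 90×0.6 + 130×1.0 + 80×1.8 + 70×2.4 = 496.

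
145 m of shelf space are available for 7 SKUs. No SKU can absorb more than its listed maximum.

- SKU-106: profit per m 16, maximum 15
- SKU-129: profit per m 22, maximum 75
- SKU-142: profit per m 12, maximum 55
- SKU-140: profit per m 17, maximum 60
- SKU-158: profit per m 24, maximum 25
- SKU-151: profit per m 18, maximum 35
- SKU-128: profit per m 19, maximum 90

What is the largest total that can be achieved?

Order the SKUs by profit per m: SKU-158 24 > SKU-129 22 > SKU-128 19 > SKU-151 18 > SKU-140 17 > SKU-106 16 > SKU-142 12.
SKU-158 takes 25 to reach its cap of 25 — 120 left.
SKU-129 takes 75 to reach its cap of 75 — 45 left.
Only 45 left; SKU-128 takes them to reach 45.
Total = 22×75 + 24×25 + 19×45 = 3105.

3105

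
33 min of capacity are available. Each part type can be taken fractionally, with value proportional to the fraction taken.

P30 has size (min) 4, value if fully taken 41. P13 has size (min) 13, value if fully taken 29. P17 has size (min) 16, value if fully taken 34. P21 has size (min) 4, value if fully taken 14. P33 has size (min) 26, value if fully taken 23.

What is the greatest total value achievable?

109.5

Rank by value-to-size ratio: P30 41/4≈10.2, P21 14/4≈3.5, P13 29/13≈2.23, P17 34/16≈2.12, P33 23/26≈0.885.
P30: take in full, 4 min for value 41 — 29 left.
Take all of P21 (4 min, value 14) — 25 min left.
Take all of P13 (13 min, value 29) — 12 min left.
12 min left: a 12/16 share of P17 gives 34×12/16 = 25.5.
Total value = 109.5.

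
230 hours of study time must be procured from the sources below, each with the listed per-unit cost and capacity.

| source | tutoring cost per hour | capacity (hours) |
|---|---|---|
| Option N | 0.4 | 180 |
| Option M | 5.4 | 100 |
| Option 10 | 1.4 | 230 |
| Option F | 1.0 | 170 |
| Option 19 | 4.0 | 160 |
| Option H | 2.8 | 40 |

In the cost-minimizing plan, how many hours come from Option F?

50

Cheapest first:
Option N (0.4): use full 180 ; 50 hours to go.
Option F at 1.0: take 50 of its 170 ; requirement met.
Option 10, Option H, Option 19, Option M: unused.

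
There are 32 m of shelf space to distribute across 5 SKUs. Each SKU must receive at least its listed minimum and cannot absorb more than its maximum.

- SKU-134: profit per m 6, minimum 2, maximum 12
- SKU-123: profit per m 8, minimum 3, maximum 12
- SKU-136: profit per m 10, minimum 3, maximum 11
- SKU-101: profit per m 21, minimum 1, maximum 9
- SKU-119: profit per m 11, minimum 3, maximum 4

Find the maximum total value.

403

Meeting every minimum uses 2+3+3+1+3 = 12 m, leaving 20.
Order the SKUs by profit per m: SKU-101 21 > SKU-119 11 > SKU-136 10 > SKU-123 8 > SKU-134 6.
Give SKU-101 8 more to hit its cap of 9 → 12 left.
SKU-119 takes 1 more to reach its cap of 4 → 11 left.
SKU-136 takes 8 more to reach its cap of 11 → 3 left.
Only 3 left; SKU-123 takes them to reach 6.
Total = 6×2 + 8×6 + 10×11 + 21×9 + 11×4 = 403.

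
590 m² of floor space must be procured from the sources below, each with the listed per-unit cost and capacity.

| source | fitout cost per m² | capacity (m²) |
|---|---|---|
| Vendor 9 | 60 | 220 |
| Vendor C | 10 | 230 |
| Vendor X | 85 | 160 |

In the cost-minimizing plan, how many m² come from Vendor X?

Use sources in increasing cost order.
Vendor C at 10: take all 230 m² ; 360 still needed.
Vendor 9 (60): use full 220 ; 140 m² to go.
Vendor X at 85: take 140 of its 160 ; requirement met.

140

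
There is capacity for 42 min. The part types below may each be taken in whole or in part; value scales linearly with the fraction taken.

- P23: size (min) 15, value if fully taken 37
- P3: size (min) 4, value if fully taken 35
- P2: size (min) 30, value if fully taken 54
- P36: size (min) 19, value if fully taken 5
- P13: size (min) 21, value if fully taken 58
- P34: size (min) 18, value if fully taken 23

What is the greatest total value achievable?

Best value per unit of size first: P3 35/4≈8.75, P13 58/21≈2.76, P23 37/15≈2.47, P2 54/30≈1.8, P34 23/18≈1.28, P36 5/19≈0.263.
All 4 min of P3 fit (value 35) ; 38 remain.
All 21 min of P13 fit (value 58) ; 17 remain.
Take all of P23 (15 min, value 37) ; 2 min left.
Fill the last 2 min with part of P2: 2/30 of it earns 3.6.
Total value = 133.6.

133.6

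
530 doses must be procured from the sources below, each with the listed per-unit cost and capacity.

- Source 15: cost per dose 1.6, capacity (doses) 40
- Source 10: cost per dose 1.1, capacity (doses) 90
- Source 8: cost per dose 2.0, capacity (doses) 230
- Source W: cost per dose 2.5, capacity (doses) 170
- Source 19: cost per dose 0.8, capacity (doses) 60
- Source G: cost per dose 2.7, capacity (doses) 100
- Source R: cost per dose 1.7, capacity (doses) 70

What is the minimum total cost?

890

Fill from the cheapest source first.
Take 60 from Source 19 at 0.8 ; need 470 more.
Source 10 at 1.1: take all 90 doses ; 380 still needed.
Take 40 from Source 15 at 1.6 ; need 340 more.
Take 70 from Source R at 1.7 ; need 270 more.
Source 8 at 2.0: take all 230 doses ; 40 still needed.
Take 40 from Source W at 2.5 to finish.
Source G: unused.
Cost = 60×0.8 + 90×1.1 + 40×1.6 + 70×1.7 + 230×2.0 + 40×2.5 = 890.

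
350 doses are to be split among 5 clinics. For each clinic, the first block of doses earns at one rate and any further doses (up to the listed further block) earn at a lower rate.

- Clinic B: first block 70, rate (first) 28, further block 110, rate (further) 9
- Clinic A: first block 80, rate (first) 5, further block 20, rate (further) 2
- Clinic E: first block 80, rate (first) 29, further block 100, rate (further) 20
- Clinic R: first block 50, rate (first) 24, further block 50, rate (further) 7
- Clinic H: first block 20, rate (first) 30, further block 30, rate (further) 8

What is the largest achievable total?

8350

Order all 10 blocks by rate: Clinic H/T1 30 > Clinic E/T1 29 > Clinic B/T1 28 > Clinic R/T1 24 > Clinic E/T2 20 > Clinic B/T2 9 > Clinic H/T2 8 > Clinic R/T2 7 > Clinic A/T1 5 > Clinic A/T2 2.
Clinic H T1 at 30: fill all 20 → 330 left.
Clinic E T1 at 29: fill all 80 → 250 left.
Fill Clinic B T1 block (70 at 28) → 180 left.
Clinic R/T1 (24): +50 → 130 left.
Fill Clinic E T2 block (100 at 20) → 30 left.
Clinic B/T2: +30 of 110 at 9; pool empty.
Total = 30×20 + 29×80 + 28×70 + 24×50 + 20×100 + 9×30 = 8350.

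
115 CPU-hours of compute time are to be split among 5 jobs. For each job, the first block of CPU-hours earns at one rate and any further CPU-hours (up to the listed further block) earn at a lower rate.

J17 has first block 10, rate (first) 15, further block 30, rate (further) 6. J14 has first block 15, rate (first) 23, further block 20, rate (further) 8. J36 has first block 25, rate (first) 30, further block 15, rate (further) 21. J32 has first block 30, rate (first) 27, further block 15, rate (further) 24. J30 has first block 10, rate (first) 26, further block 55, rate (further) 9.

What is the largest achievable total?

Order all 10 blocks by rate: J36/first 30 > J32/first 27 > J30/first 26 > J32/second 24 > J14/first 23 > J36/second 21 > J17/first 15 > J30/second 9 > J14/second 8 > J17/second 6.
J36 first at 30: fill all 25 ; 90 left.
J32/first (27): +30 ; 60 left.
Fill J30 first block (10 at 26) ; 50 left.
Fill J32 second block (15 at 24) ; 35 left.
Fill J14 first block (15 at 23) ; 20 left.
Fill J36 second block (15 at 21) ; 5 left.
J17 first at 15: only 5 left, fill 5.
Total = 30×25 + 27×30 + 26×10 + 24×15 + 23×15 + 21×15 + 15×5 = 2915.

2915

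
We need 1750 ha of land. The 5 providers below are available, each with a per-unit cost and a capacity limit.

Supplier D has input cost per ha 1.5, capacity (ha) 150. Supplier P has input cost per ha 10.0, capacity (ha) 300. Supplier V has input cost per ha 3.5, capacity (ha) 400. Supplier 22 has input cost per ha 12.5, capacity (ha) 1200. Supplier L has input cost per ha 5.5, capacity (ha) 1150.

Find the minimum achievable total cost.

Fill from the cheapest provider first.
Take 150 from Supplier D at 1.5 → need 1600 more.
Take 400 from Supplier V at 3.5 → need 1200 more.
Supplier L (5.5): use full 1150 → 50 ha to go.
Take 50 from Supplier P at 10.0 to finish.
Supplier 22: unused.
Cost = 150×1.5 + 400×3.5 + 1150×5.5 + 50×10.0 = 8450.

8450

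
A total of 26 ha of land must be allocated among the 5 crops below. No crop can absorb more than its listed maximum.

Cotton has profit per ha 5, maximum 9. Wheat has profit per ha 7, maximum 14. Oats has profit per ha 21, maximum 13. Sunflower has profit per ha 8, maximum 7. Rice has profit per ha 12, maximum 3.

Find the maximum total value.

386

Rank by profit per ha: Oats 21 > Rice 12 > Sunflower 8 > Wheat 7 > Cotton 5.
Oats: +13 to 13 (cap) ; 13 left.
Rice takes 3 to reach its cap of 3 ; 10 left.
Sunflower: +7 to 7 (cap) ; 3 left.
Wheat: +3 (room for 14) → 3. Pool exhausted.
Total = 7×3 + 21×13 + 8×7 + 12×3 = 386.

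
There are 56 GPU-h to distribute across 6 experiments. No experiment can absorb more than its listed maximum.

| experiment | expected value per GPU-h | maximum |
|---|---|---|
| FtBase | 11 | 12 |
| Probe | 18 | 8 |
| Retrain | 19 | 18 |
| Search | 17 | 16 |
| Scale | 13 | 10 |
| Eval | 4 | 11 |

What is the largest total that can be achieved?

Order the experiments by expected value per GPU-h: Retrain 19 > Probe 18 > Search 17 > Scale 13 > FtBase 11 > Eval 4.
Retrain takes 18 to reach its cap of 18 ; 38 left.
Probe: +8 to 8 (cap) ; 30 left.
Give Search 16 to hit its cap of 16 ; 14 left.
Scale: +10 to 10 (cap) ; 4 left.
FtBase has room for 12 but only 4 remain, so it gets 4.
Total = 11×4 + 18×8 + 19×18 + 17×16 + 13×10 = 932.

932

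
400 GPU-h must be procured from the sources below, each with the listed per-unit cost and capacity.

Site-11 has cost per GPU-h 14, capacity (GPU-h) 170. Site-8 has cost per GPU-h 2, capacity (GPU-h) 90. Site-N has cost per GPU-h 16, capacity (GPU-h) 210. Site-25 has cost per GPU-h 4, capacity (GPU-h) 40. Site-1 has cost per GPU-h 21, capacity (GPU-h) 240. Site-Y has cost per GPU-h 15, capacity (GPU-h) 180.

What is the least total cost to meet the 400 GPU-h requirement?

4220

Use sources in increasing cost order.
Site-8 at 2: take all 90 GPU-h → 310 still needed.
Site-25 (4): use full 40 → 270 GPU-h to go.
Site-11 at 14: take all 170 GPU-h → 100 still needed.
Take 100 from Site-Y at 15 to finish.
Site-N, Site-1: unused.
Cost = 90×2 + 40×4 + 170×14 + 100×15 = 4220.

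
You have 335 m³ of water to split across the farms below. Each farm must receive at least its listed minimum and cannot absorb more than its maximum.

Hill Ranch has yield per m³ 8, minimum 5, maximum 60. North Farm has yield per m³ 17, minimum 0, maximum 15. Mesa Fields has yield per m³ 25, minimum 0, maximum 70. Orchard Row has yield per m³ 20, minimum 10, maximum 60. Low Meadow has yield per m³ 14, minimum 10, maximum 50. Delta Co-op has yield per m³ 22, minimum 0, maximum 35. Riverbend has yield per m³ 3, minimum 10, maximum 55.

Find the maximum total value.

Meeting every minimum uses 5+0+0+10+10+0+10 = 35 m³, leaving 300.
Highest yield per m³ first: Mesa Fields 25 > Delta Co-op 22 > Orchard Row 20 > North Farm 17 > Low Meadow 14 > Hill Ranch 8 > Riverbend 3.
Give Mesa Fields 70 more to hit its cap of 70 → 230 left.
Delta Co-op takes 35 more to reach its cap of 35 → 195 left.
Orchard Row takes 50 more to reach its cap of 60 → 145 left.
North Farm takes 15 more to reach its cap of 15 → 130 left.
Low Meadow: +40 to 50 (cap) → 90 left.
Hill Ranch takes 55 more to reach its cap of 60 → 35 left.
Only 35 left; Riverbend takes them to reach 45.
Total = 8×60 + 17×15 + 25×70 + 20×60 + 14×50 + 22×35 + 3×45 = 5290.

5290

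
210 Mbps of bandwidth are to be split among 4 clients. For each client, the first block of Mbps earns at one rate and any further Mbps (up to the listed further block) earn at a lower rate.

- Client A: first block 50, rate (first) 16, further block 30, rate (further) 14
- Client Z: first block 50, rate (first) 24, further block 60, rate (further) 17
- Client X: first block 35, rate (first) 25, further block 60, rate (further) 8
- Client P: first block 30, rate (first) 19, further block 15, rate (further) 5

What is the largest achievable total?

4225

Order all 8 blocks by rate: Client X/first 25 > Client Z/first 24 > Client P/first 19 > Client Z/second 17 > Client A/first 16 > Client A/second 14 > Client X/second 8 > Client P/second 5.
Fill Client X first block (35 at 25) ; 175 left.
Client Z/first (24): +50 ; 125 left.
Client P first at 19: fill all 30 ; 95 left.
Client Z/second (17): +60 ; 35 left.
35 remain; put them into Client A first at 16.
Total = 25×35 + 24×50 + 19×30 + 17×60 + 16×35 = 4225.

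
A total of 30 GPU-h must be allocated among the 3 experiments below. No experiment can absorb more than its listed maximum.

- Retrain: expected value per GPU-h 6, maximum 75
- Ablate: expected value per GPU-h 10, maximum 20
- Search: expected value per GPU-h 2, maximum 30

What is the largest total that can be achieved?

260

Rank by expected value per GPU-h: Ablate 10 > Retrain 6 > Search 2.
Give Ablate 20 to hit its cap of 20 → 10 left.
Retrain has room for 75 but only 10 remain, so it gets 10.
Total = 6×10 + 10×20 = 260.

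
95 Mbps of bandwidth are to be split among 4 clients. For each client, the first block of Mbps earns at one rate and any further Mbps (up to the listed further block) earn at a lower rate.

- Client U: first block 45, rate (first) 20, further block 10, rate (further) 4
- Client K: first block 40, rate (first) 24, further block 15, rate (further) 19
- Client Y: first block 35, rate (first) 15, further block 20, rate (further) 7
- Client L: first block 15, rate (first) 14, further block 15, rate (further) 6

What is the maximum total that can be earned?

2050

Order all 8 blocks by rate: Client K/tier1 24 > Client U/tier1 20 > Client K/tier2 19 > Client Y/tier1 15 > Client L/tier1 14 > Client Y/tier2 7 > Client L/tier2 6 > Client U/tier2 4.
Client K tier1 at 24: fill all 40 ; 55 left.
Fill Client U tier1 block (45 at 20) ; 10 left.
Client K tier2 at 19: only 10 left, fill 10.
Total = 24×40 + 20×45 + 19×10 = 2050.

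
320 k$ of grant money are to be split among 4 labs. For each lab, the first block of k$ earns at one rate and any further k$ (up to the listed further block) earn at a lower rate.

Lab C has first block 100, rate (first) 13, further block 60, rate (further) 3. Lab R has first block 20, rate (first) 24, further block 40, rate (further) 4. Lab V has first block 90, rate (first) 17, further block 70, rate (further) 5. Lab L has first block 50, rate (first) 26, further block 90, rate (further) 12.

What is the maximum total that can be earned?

5330

Rank every tier by rate: Lab L/tier1 26 > Lab R/tier1 24 > Lab V/tier1 17 > Lab C/tier1 13 > Lab L/tier2 12 > Lab V/tier2 5 > Lab R/tier2 4 > Lab C/tier2 3.
Lab L/tier1 (26): +50 ; 270 left.
Lab R/tier1 (24): +20 ; 250 left.
Lab V tier1 at 17: fill all 90 ; 160 left.
Lab C/tier1 (13): +100 ; 60 left.
60 remain; put them into Lab L tier2 at 12.
Total = 26×50 + 24×20 + 17×90 + 13×100 + 12×60 = 5330.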